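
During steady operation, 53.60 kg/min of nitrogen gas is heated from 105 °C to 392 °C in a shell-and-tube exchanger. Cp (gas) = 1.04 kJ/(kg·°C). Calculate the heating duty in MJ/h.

Q = ṁ·Cp·ΔT = 53.60 × 1.04 × (392 − 105) = 15999 kJ/min
Converting: 15999 / 60 s = 266.64 kW
Heating duty = 959.91 MJ/h

Q = 960 MJ/h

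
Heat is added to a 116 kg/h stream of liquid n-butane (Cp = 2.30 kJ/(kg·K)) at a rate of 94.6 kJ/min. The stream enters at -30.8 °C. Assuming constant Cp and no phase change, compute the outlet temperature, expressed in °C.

Q = 94.6 kJ/min = 5676 kJ/h
ΔT = Q/(ṁ·Cp) = 5676/(116×2.30) = 21.274 K
T_out = -30.8 + 21.274 = -9.5256 °C

T_out = -9.53 °C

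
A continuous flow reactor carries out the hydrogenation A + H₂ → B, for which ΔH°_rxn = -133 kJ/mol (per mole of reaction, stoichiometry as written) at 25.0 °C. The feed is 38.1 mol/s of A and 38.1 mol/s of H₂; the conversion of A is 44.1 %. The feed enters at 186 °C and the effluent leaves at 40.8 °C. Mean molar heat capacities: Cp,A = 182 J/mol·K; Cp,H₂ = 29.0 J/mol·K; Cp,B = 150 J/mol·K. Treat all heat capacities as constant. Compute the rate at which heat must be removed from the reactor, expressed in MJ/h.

Q_out = 12300 MJ/h

Extent of reaction ξ = 0.441 × 38.1 = 16.802 mol/s
Reaction term: ξ·ΔH°_rxn = 16.802 × -133 = -2234.7 kJ/s
Sensible, feed 186→25 °C: -1294.3 kJ/s
Outlet flows (mol/s): A 21.298, H₂ 21.298, B 16.802
Sensible, products 25→40.8 °C: 110.82 kJ/s
Q = ΔH = -3418.2 kJ/s = -3418.2 kW
Heat removed = 12305 MJ/h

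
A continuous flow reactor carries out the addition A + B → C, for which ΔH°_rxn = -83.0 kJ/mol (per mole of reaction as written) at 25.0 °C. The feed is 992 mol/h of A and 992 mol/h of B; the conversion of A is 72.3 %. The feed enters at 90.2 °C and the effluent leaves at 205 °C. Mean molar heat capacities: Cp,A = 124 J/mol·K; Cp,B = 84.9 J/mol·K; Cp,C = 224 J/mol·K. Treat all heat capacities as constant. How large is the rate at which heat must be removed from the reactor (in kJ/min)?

Extent of reaction ξ = 0.723 × 992 = 717.22 mol/h
Reaction term: ξ·ΔH°_rxn = 717.22 × -83.0 = -59529 kJ/h
Sensible, feed 90.2→25 °C: -13511 kJ/h
Outlet flows (mol/h): A 274.78, B 274.78, C 717.22
Sensible, products 25→205 °C: 39251 kJ/h
Q = ΔH = -33790 kJ/h = -9.386 kW
Heat removed = 563.16 kJ/min

Q_out = 563 kJ/min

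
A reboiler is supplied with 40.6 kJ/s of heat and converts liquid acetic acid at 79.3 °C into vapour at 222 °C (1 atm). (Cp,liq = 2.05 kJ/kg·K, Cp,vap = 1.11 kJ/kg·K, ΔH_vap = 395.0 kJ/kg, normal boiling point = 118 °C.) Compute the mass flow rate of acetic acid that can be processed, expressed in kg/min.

Δh = 2.05×(118−79.3) + 395.0 + 1.11×(222−118) = 589.77 kJ/kg
Q = 40.6 kJ/s = 40.6 kJ/s = 2436 kJ/min
ṁ = Q/Δh = 2436 / 589.77 = 4.1304 kg/min

ṁ = 4.13 kg/min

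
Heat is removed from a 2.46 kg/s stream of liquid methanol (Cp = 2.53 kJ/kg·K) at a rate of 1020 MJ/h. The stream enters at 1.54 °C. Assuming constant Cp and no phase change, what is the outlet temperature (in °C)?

Q = 1020 MJ/h = 283.33 kJ/s
ΔT = Q/(ṁ·Cp) = 283.33/(2.46×2.53) = 45.524 K
T_out = 1.54 − 45.524 = -43.984 °C

T_out = -44.0 °C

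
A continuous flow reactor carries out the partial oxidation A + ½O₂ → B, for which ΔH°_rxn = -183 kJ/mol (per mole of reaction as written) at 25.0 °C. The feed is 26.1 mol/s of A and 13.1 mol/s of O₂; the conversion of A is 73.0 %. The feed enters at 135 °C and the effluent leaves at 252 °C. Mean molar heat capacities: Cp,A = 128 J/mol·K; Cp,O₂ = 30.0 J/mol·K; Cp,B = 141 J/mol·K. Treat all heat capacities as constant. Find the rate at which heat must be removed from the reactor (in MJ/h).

Extent of reaction ξ = 0.730 × 26.1 = 19.053 mol/s
Reaction term: ξ·ΔH°_rxn = 19.053 × -183 = -3486.7 kJ/s
Sensible, feed 135→25 °C: -410.72 kJ/s
Outlet flows (mol/s): A 7.047, O₂ 3.5735, B 19.053
Sensible, products 25→252 °C: 838.92 kJ/s
Q = ΔH = -3058.5 kJ/s = -3058.5 kW
Heat removed = 11011 MJ/h

Q_out = 11000 MJ/h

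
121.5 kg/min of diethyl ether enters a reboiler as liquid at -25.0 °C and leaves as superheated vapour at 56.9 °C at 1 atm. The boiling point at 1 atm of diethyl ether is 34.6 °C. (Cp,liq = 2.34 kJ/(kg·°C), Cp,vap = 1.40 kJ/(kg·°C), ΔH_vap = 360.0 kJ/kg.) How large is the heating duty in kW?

Q = 1070 kW

liquid -25.0→34.6 °C: 139.46 kJ/kg
vaporisation at 34.6 °C: 360 kJ/kg
vapour 34.6→56.9 °C: 31.22 kJ/kg
Δh = 139.46 + 360 + 31.22 = 530.68 kJ/kg
Q = ṁ·Δh = 121.5 kg/min × 530.68 kJ/kg = 64478 kJ/min
|Q| = 1074.6 kW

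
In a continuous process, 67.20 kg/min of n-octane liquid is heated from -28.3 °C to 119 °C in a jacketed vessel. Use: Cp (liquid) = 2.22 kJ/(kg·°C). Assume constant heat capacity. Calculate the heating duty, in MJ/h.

Q = ṁ·Cp·ΔT = 67.20 × 2.22 × (119 − -28.3) = 21975 kJ/min
Converting: 21975 / 60 s = 366.25 kW
Heating duty = 1318.5 MJ/h

Q = 1320 MJ/h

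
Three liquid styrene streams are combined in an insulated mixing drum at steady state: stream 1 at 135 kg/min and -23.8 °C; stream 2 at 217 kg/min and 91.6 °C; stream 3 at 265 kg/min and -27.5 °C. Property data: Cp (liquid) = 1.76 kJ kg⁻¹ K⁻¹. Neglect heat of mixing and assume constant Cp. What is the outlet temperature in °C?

Adiabatic, steady state ⇒ Σ ṁᵢCp,ᵢ(T_out − Tᵢ) = 0
T_out = Σ ṁᵢCp,ᵢTᵢ / Σ ṁᵢCp,ᵢ
      = 16503 / 1085.9 = 15.197 °C

T_out = 15.2 °C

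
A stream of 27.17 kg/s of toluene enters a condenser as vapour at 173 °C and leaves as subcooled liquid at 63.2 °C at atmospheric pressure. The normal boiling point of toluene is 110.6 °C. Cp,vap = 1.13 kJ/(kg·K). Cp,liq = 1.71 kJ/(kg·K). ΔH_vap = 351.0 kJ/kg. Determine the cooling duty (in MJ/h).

Q_c = 49200 MJ/h

vapour 173→110.6 °C: -70.512 kJ/kg
condensation at 110.6 °C: -351 kJ/kg
liquid 110.6→63.2 °C: -81.054 kJ/kg
Δh = -70.512 + -351 + -81.054 = -502.57 kJ/kg
Q = ṁ·Δh = 27.17 kg/s × -502.57 kJ/kg = -13655 kJ/s
|Q| = 13655 kW = 49157 MJ/h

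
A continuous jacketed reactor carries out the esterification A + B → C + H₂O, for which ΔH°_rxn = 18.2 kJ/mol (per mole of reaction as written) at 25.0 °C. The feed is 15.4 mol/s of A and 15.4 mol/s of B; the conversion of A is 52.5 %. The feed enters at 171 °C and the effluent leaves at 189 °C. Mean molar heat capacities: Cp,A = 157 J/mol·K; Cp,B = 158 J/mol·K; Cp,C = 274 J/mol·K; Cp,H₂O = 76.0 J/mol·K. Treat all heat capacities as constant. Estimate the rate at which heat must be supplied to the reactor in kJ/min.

Q_in = 16900 kJ/min

Extent of reaction ξ = 0.525 × 15.4 = 8.085 mol/s
Reaction term: ξ·ΔH°_rxn = 8.085 × 18.2 = 147.15 kJ/s
Sensible, feed 171→25 °C: -708.25 kJ/s
Outlet flows (mol/s): A 7.315, B 7.315, C 8.085, H₂O 8.085
Sensible, products 25→189 °C: 841.97 kJ/s
Q = ΔH = 280.87 kJ/s = 280.87 kW
Heat supplied = 16852 kJ/min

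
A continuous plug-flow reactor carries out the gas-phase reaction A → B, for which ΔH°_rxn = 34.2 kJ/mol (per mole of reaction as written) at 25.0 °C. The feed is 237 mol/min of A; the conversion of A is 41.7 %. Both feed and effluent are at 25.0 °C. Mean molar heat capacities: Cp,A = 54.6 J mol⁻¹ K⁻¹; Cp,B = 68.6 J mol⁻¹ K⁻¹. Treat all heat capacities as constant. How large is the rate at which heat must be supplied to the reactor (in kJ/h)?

Q_in = 203000 kJ/h

Extent of reaction ξ = 0.417 × 237 = 98.829 mol/min
Reaction term: ξ·ΔH°_rxn = 98.829 × 34.2 = 3380 kJ/min
Q = ΔH = 3380 kJ/min = 56.333 kW
Heat supplied = 202800 kJ/h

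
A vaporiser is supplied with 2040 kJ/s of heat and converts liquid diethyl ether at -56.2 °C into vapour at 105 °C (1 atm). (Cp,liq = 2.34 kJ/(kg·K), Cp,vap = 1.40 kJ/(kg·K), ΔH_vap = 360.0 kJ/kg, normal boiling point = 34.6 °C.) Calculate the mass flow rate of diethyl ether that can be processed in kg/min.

ṁ = 182 kg/min

Δh = 2.34×(34.6−-56.2) + 360.0 + 1.40×(105−34.6) = 671.03 kJ/kg
Q = 2040 kJ/s = 2040 kJ/s = 122400 kJ/min
ṁ = Q/Δh = 122400 / 671.03 = 182.41 kg/min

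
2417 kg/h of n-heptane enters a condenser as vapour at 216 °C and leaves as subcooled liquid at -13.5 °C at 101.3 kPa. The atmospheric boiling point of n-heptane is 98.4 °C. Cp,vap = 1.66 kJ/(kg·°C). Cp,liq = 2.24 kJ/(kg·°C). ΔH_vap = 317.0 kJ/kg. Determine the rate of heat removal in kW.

Q_c = 512 kW

vapour 216→98.4 °C: -195.22 kJ/kg
condensation at 98.4 °C: -317 kJ/kg
liquid 98.4→-13.5 °C: -250.66 kJ/kg
Δh = -195.22 + -317 + -250.66 = -762.87 kJ/kg
Q = ṁ·Δh = 2417 kg/h × -762.87 kJ/kg = -1.8439e+06 kJ/h
|Q| = 512.18 kW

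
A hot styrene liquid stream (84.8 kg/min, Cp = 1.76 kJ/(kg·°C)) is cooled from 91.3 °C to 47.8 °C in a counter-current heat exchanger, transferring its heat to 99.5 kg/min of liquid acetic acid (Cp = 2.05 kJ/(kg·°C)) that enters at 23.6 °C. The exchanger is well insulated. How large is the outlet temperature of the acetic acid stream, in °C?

T_c,out = 55.4 °C

Heat released by hot stream: Q = 84.8 × 1.76 × (91.3 − 47.8) = 6492.3 kJ/min
Energy balance on cold side (adiabatic exchanger): Q = ṁ_c·Cp_c·(T_c,out − T_c,in)
T_c,out = 23.6 + 6492.3/(99.5 × 2.05) = 55.429 °C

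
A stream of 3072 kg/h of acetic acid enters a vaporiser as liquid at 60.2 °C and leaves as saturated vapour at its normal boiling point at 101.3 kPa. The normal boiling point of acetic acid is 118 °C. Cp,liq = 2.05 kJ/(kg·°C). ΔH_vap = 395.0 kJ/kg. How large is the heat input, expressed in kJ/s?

Q = 438 kJ/s

liquid 60.2→118 °C: 118.49 kJ/kg
vaporisation at 118 °C: 395 kJ/kg
Δh = 118.49 + 395 = 513.49 kJ/kg
Q = ṁ·Δh = 3072 kg/h × 513.49 kJ/kg = 1.5774e+06 kJ/h
|Q| = 438.18 kW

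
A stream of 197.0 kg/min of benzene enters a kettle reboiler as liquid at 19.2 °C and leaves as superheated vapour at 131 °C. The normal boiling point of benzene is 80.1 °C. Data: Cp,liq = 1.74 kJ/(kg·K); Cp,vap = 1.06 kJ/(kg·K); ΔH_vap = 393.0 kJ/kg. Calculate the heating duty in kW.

liquid 19.2→80.1 °C: 105.97 kJ/kg
vaporisation at 80.1 °C: 393 kJ/kg
vapour 80.1→131 °C: 53.954 kJ/kg
Δh = 105.97 + 393 + 53.954 = 552.92 kJ/kg
Q = ṁ·Δh = 197.0 kg/min × 552.92 kJ/kg = 108930 kJ/min
|Q| = 1815.4 kW

Q = 1820 kW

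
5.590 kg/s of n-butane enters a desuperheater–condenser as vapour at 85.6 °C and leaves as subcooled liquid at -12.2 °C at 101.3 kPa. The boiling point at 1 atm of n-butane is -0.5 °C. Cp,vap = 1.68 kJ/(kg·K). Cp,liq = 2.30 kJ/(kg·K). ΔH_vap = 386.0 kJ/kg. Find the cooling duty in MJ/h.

vapour 85.6→-0.5 °C: -144.65 kJ/kg
condensation at -0.5 °C: -386 kJ/kg
liquid -0.5→-12.2 °C: -26.91 kJ/kg
Δh = -144.65 + -386 + -26.91 = -557.56 kJ/kg
Q = ṁ·Δh = 5.590 kg/s × -557.56 kJ/kg = -3116.7 kJ/s
|Q| = 3116.7 kW = 11220 MJ/h

Q_c = 11200 MJ/h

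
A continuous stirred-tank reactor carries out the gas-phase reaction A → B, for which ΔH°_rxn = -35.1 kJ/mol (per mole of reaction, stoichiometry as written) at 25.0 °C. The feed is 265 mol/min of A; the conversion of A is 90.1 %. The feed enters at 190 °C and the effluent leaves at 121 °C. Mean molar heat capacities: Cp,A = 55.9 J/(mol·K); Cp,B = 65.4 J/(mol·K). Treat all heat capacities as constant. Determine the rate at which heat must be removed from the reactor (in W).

Q_out = 153000 W

Extent of reaction ξ = 0.901 × 265 = 238.77 mol/min
Reaction term: ξ·ΔH°_rxn = 238.77 × -35.1 = -8380.7 kJ/min
Sensible, feed 190→25 °C: -2444.2 kJ/min
Outlet flows (mol/min): A 26.235, B 238.77
Sensible, products 25→121 °C: 1639.8 kJ/min
Q = ΔH = -9185 kJ/min = -153.08 kW
Heat removed = 153080 W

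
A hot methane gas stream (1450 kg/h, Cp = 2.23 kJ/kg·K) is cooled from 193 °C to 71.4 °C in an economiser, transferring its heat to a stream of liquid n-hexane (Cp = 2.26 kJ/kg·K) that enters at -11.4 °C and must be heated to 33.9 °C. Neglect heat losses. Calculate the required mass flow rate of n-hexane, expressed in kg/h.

Heat released by hot stream: Q = 1450 × 2.23 × (193 − 71.4) = 393190 kJ/h
Energy balance on cold side (adiabatic exchanger): Q = ṁ_c·Cp_c·(T_c,out − T_c,in)
ṁ_c = 393190 / [2.26 × (33.9 − -11.4)] = 3840.6 kg/h

ṁ_c = 3840 kg/h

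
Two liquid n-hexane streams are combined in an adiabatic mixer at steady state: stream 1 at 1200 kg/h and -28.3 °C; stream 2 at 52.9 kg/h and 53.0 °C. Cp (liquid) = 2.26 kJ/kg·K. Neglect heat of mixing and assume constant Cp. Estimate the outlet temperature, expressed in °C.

Adiabatic, steady state ⇒ Σ ṁᵢCp,ᵢ(T_out − Tᵢ) = 0
Σ ṁᵢCp,ᵢTᵢ = 1200×2.26×-28.3 + 52.9×2.26×53.0 = -70413
Σ ṁᵢCp,ᵢ = 1200×2.26 + 52.9×2.26 = 2831.6
T_out = -70413 / 2831.6 = -24.867 °C

T_out = -24.9 °C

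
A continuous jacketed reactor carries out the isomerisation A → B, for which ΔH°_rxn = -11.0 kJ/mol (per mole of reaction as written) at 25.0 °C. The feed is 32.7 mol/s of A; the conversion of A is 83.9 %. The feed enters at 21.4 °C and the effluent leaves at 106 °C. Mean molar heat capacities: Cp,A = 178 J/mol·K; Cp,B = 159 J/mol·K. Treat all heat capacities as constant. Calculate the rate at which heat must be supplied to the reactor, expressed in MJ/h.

Q_in = 534 MJ/h

Extent of reaction ξ = 0.839 × 32.7 = 27.435 mol/s
Reaction term: ξ·ΔH°_rxn = 27.435 × -11.0 = -301.79 kJ/s
Sensible, feed 21.4→25 °C: 20.954 kJ/s
Outlet flows (mol/s): A 5.2647, B 27.435
Sensible, products 25→106 °C: 429.25 kJ/s
Q = ΔH = 148.41 kJ/s = 148.41 kW
Heat supplied = 534.28 MJ/h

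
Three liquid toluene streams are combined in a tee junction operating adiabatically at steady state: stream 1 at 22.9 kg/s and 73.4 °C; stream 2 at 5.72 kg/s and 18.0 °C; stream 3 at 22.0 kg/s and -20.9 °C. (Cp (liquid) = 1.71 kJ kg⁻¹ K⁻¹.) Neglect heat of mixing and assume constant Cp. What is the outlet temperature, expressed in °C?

T_out = 26.2 °C

No heat crosses the boundary, so H_out = H_in.
T_out = Σ ṁᵢCp,ᵢTᵢ / Σ ṁᵢCp,ᵢ
      = 2264.1 / 86.56 = 26.156 °C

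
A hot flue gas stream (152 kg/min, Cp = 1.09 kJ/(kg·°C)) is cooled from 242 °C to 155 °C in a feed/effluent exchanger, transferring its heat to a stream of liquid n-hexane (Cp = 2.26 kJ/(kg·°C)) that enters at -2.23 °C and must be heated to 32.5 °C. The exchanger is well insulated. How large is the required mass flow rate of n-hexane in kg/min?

ṁ_c = 184 kg/min

Heat released by hot stream: Q = 152 × 1.09 × (242 − 155) = 14414 kJ/min
Energy balance on cold side (adiabatic exchanger): Q = ṁ_c·Cp_c·(T_c,out − T_c,in)
ṁ_c = 14414 / [2.26 × (32.5 − -2.23)] = 183.64 kg/min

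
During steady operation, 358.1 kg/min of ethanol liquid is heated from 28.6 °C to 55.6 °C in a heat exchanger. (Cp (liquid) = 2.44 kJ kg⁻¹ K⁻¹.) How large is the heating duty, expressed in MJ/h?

Q = ṁ·Cp·ΔT = 358.1 × 2.44 × (55.6 − 28.6) = 23592 kJ/min
Converting: 23592 / 60 s = 393.19 kW
Heating duty = 1415.5 MJ/h

Q = 1420 MJ/h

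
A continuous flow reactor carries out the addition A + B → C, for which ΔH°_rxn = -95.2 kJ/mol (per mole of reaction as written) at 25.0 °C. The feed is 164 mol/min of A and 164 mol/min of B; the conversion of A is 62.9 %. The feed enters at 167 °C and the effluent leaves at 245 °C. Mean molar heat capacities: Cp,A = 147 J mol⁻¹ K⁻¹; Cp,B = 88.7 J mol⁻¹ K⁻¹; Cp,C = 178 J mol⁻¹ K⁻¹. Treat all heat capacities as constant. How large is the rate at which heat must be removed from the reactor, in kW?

Q_out = 135 kW

Extent of reaction ξ = 0.629 × 164 = 103.16 mol/min
Reaction term: ξ·ΔH°_rxn = 103.16 × -95.2 = -9820.5 kJ/min
Sensible, feed 167→25 °C: -5489 kJ/min
Outlet flows (mol/min): A 60.844, B 60.844, C 103.16
Sensible, products 25→245 °C: 7194.6 kJ/min
Q = ΔH = -8114.8 kJ/min = -135.25 kW
Heat removed = 135.25 kW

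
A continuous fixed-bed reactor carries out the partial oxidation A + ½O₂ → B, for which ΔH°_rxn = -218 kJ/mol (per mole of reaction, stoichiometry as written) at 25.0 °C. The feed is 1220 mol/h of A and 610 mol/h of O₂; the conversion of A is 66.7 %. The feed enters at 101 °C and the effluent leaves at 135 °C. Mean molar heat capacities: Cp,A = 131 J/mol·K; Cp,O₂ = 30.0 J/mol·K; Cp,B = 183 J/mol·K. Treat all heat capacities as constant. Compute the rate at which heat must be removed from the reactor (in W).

Q_out = 46700 W

Extent of reaction ξ = 0.667 × 1220 = 813.74 mol/h
Reaction term: ξ·ΔH°_rxn = 813.74 × -218 = -177400 kJ/h
Sensible, feed 101→25 °C: -13537 kJ/h
Outlet flows (mol/h): A 406.26, O₂ 203.13, B 813.74
Sensible, products 25→135 °C: 22905 kJ/h
Q = ΔH = -168030 kJ/h = -46.674 kW
Heat removed = 46674 W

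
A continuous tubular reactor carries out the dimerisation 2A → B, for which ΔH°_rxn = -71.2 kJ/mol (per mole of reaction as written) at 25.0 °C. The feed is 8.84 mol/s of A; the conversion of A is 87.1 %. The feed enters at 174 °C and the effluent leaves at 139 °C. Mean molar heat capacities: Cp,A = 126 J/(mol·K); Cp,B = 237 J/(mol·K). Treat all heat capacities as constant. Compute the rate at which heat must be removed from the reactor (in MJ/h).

Q_out = 1150 MJ/h

Extent of reaction ξ = 0.871 × 8.84 / 2 = 3.8498 mol/s
Reaction term: ξ·ΔH°_rxn = 3.8498 × -71.2 = -274.11 kJ/s
Sensible, feed 174→25 °C: -165.96 kJ/s
Outlet flows (mol/s): A 1.1404, B 3.8498
Sensible, products 25→139 °C: 120.39 kJ/s
Q = ΔH = -319.67 kJ/s = -319.67 kW
Heat removed = 1150.8 MJ/h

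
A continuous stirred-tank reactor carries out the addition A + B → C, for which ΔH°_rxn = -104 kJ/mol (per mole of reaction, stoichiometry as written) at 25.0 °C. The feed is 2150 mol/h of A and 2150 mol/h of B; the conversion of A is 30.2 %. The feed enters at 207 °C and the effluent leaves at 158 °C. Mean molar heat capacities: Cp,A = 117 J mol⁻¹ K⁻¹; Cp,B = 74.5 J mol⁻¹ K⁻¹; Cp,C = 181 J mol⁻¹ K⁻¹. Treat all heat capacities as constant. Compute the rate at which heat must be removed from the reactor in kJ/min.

Q_out = 1480 kJ/min

Extent of reaction ξ = 0.302 × 2150 = 649.3 mol/h
Reaction term: ξ·ΔH°_rxn = 649.3 × -104 = -67527 kJ/h
Sensible, feed 207→25 °C: -74934 kJ/h
Outlet flows (mol/h): A 1500.7, B 1500.7, C 649.3
Sensible, products 25→158 °C: 53853 kJ/h
Q = ΔH = -88608 kJ/h = -24.613 kW
Heat removed = 1476.8 kJ/min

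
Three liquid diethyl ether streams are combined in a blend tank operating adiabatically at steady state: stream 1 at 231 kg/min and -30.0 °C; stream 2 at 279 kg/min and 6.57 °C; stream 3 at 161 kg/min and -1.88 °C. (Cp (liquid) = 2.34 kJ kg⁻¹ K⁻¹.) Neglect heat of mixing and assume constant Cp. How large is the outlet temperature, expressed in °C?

No heat crosses the boundary, so H_out = H_in.
Σ ṁᵢCp,ᵢTᵢ = 231×2.34×-30.0 + 279×2.34×6.57 + 161×2.34×-1.88 = -12635
Σ ṁᵢCp,ᵢ = 231×2.34 + 279×2.34 + 161×2.34 = 1570.1
T_out = -12635 / 1570.1 = -8.0472 °C

T_out = -8.05 °C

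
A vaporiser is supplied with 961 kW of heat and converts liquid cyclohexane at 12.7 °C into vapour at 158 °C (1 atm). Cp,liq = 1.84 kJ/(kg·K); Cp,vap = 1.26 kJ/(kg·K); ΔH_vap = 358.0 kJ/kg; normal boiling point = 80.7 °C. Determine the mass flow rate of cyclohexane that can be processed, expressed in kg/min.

ṁ = 99.3 kg/min

Δh = 1.84×(80.7−12.7) + 358.0 + 1.26×(158−80.7) = 580.52 kJ/kg
Q = 961 kW = 961 kJ/s = 57660 kJ/min
ṁ = Q/Δh = 57660 / 580.52 = 99.325 kg/min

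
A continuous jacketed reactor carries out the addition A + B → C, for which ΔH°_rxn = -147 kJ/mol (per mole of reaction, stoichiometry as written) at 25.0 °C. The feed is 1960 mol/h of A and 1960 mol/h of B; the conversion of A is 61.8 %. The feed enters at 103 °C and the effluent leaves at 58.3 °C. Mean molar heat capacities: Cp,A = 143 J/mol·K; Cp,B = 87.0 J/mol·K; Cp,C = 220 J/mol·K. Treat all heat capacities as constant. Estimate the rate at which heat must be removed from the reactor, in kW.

Q_out = 55.2 kW

Extent of reaction ξ = 0.618 × 1960 = 1211.3 mol/h
Reaction term: ξ·ΔH°_rxn = 1211.3 × -147 = -178060 kJ/h
Sensible, feed 103→25 °C: -35162 kJ/h
Outlet flows (mol/h): A 748.72, B 748.72, C 1211.3
Sensible, products 25→58.3 °C: 14608 kJ/h
Q = ΔH = -198610 kJ/h = -55.17 kW
Heat removed = 55.17 kW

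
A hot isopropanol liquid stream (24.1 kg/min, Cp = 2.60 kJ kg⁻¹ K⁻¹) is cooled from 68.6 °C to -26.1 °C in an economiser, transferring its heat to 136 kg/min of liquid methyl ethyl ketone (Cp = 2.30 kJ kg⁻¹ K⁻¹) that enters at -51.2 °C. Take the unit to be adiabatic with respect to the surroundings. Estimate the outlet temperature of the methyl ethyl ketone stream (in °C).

Heat released by hot stream: Q = 24.1 × 2.60 × (68.6 − -26.1) = 5933.9 kJ/min
Energy balance on cold side (adiabatic exchanger): Q = ṁ_c·Cp_c·(T_c,out − T_c,in)
T_c,out = -51.2 + 5933.9/(136 × 2.30) = -32.23 °C

T_c,out = -32.2 °C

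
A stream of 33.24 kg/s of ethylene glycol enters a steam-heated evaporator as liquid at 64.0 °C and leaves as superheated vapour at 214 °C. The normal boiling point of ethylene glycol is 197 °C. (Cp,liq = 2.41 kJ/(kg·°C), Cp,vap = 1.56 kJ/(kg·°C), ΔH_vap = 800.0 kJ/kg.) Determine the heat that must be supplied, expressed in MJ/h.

Q = 137000 MJ/h

liquid 64.0→197 °C: 320.53 kJ/kg
vaporisation at 197 °C: 800 kJ/kg
vapour 197→214 °C: 26.52 kJ/kg
Δh = 320.53 + 800 + 26.52 = 1147 kJ/kg
Q = ṁ·Δh = 33.24 kg/s × 1147 kJ/kg = 38128 kJ/s
|Q| = 38128 kW = 137260 MJ/h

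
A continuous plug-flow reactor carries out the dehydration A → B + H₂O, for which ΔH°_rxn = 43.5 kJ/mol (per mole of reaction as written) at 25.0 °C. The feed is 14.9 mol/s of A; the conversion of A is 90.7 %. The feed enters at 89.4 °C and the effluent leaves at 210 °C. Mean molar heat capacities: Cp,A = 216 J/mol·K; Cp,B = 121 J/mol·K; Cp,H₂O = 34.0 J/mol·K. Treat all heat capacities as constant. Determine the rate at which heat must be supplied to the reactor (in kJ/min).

Extent of reaction ξ = 0.907 × 14.9 = 13.514 mol/s
Reaction term: ξ·ΔH°_rxn = 13.514 × 43.5 = 587.87 kJ/s
Sensible, feed 89.4→25 °C: -207.26 kJ/s
Outlet flows (mol/s): A 1.3857, B 13.514, H₂O 13.514
Sensible, products 25→210 °C: 442.9 kJ/s
Q = ΔH = 823.5 kJ/s = 823.5 kW
Heat supplied = 49410 kJ/min

Q_in = 49400 kJ/min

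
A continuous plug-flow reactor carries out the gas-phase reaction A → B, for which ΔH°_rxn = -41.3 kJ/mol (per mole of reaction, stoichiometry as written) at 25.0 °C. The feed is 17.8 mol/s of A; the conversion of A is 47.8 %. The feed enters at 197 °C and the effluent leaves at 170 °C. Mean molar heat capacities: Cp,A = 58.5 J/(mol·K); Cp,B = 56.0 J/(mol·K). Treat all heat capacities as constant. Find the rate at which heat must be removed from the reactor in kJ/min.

Extent of reaction ξ = 0.478 × 17.8 = 8.5084 mol/s
Reaction term: ξ·ΔH°_rxn = 8.5084 × -41.3 = -351.4 kJ/s
Sensible, feed 197→25 °C: -179.1 kJ/s
Outlet flows (mol/s): A 9.2916, B 8.5084
Sensible, products 25→170 °C: 147.9 kJ/s
Q = ΔH = -382.6 kJ/s = -382.6 kW
Heat removed = 22956 kJ/min

Q_out = 23000 kJ/min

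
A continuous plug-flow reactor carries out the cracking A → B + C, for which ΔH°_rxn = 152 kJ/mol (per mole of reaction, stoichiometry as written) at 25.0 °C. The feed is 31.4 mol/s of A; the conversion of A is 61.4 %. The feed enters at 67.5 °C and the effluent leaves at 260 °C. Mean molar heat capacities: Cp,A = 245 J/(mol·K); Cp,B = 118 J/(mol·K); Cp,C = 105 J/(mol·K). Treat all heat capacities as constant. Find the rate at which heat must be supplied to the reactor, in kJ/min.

Extent of reaction ξ = 0.614 × 31.4 = 19.28 mol/s
Reaction term: ξ·ΔH°_rxn = 19.28 × 152 = 2930.5 kJ/s
Sensible, feed 67.5→25 °C: -326.95 kJ/s
Outlet flows (mol/s): A 12.12, B 19.28, C 19.28
Sensible, products 25→260 °C: 1708.2 kJ/s
Q = ΔH = 4311.7 kJ/s = 4311.7 kW
Heat supplied = 258700 kJ/min

Q_in = 259000 kJ/min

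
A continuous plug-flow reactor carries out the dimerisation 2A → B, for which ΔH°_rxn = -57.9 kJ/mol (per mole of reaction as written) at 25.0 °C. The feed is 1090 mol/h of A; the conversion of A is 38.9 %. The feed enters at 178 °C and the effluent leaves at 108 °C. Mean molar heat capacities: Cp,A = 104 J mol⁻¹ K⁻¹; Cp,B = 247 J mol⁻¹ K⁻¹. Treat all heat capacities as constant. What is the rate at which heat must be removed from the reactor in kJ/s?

Q_out = 5.42 kJ/s

Extent of reaction ξ = 0.389 × 1090 / 2 = 212 mol/h
Reaction term: ξ·ΔH°_rxn = 212 × -57.9 = -12275 kJ/h
Sensible, feed 178→25 °C: -17344 kJ/h
Outlet flows (mol/h): A 665.99, B 212
Sensible, products 25→108 °C: 10095 kJ/h
Q = ΔH = -19524 kJ/h = -5.4233 kW
Heat removed = 5.4233 kJ/s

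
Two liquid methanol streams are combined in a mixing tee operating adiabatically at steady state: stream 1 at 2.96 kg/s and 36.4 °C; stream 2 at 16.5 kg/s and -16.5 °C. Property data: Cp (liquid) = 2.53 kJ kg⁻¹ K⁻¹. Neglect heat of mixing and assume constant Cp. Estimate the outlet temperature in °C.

T_out = -8.45 °C

Energy balance with Q = 0: Σ ṁᵢCp,ᵢ(T_out − Tᵢ) = 0
Σ ṁᵢCp,ᵢTᵢ = 2.96×2.53×36.4 + 16.5×2.53×-16.5 = -416.2
Σ ṁᵢCp,ᵢ = 2.96×2.53 + 16.5×2.53 = 49.234
T_out = -416.2 / 49.234 = -8.4535 °C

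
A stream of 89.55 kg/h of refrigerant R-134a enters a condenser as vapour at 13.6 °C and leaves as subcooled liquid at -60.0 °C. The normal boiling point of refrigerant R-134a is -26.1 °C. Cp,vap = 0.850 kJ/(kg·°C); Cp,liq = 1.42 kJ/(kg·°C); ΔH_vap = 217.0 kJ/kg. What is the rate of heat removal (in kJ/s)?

Q_c = 7.43 kJ/s

vapour 13.6→-26.1 °C: -33.745 kJ/kg
condensation at -26.1 °C: -217 kJ/kg
liquid -26.1→-60.0 °C: -48.138 kJ/kg
Δh = -33.745 + -217 + -48.138 = -298.88 kJ/kg
Q = ṁ·Δh = 89.55 kg/h × -298.88 kJ/kg = -26765 kJ/h
|Q| = 7.4347 kW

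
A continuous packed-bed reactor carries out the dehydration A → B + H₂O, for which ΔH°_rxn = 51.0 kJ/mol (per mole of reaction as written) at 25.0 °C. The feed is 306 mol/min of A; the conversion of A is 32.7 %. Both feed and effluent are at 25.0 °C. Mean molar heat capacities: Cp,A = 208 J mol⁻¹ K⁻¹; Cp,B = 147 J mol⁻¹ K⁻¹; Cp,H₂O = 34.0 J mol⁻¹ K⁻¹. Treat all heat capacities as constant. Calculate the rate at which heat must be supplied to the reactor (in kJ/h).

Extent of reaction ξ = 0.327 × 306 = 100.06 mol/min
Reaction term: ξ·ΔH°_rxn = 100.06 × 51.0 = 5103.2 kJ/min
Q = ΔH = 5103.2 kJ/min = 85.053 kW
Heat supplied = 306190 kJ/h

Q_in = 306000 kJ/h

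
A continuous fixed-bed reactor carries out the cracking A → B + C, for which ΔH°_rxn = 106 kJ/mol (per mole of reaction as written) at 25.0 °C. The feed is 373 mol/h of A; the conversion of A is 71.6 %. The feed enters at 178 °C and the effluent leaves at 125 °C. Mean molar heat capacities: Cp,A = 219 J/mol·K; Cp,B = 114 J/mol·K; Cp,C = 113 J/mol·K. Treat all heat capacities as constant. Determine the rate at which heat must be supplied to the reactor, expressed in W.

Extent of reaction ξ = 0.716 × 373 = 267.07 mol/h
Reaction term: ξ·ΔH°_rxn = 267.07 × 106 = 28309 kJ/h
Sensible, feed 178→25 °C: -12498 kJ/h
Outlet flows (mol/h): A 105.93, B 267.07, C 267.07
Sensible, products 25→125 °C: 8382.4 kJ/h
Q = ΔH = 24193 kJ/h = 6.7204 kW
Heat supplied = 6720.4 W

Q_in = 6720 W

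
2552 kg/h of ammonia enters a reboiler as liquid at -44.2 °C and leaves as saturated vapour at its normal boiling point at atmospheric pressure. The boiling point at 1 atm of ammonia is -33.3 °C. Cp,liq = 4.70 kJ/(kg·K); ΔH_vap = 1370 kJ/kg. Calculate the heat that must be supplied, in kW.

liquid -44.2→-33.3 °C: 51.23 kJ/kg
vaporisation at -33.3 °C: 1370 kJ/kg
Δh = 51.23 + 1370 = 1421.2 kJ/kg
Q = ṁ·Δh = 2552 kg/h × 1421.2 kJ/kg = 3.627e+06 kJ/h
|Q| = 1007.5 kW

Q = 1010 kW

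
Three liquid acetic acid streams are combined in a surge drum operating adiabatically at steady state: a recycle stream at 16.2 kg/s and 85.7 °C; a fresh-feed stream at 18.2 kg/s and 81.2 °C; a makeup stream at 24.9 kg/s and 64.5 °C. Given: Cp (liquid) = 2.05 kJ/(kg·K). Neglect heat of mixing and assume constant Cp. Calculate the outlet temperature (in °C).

T_out = 75.4 °C

Adiabatic, steady state ⇒ Σ ṁᵢCp,ᵢ(T_out − Tᵢ) = 0
Σ ṁᵢCp,ᵢTᵢ = 16.2×2.05×85.7 + 18.2×2.05×81.2 + 24.9×2.05×64.5 = 9168.1
Σ ṁᵢCp,ᵢ = 16.2×2.05 + 18.2×2.05 + 24.9×2.05 = 121.56
T_out = 9168.1 / 121.56 = 75.417 °C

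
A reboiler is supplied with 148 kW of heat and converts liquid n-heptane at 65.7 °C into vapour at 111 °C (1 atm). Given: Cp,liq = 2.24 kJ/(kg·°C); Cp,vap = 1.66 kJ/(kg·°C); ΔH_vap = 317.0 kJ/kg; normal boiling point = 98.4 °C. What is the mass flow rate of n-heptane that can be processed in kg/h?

ṁ = 1300 kg/h

Δh = 2.24×(98.4−65.7) + 317.0 + 1.66×(111−98.4) = 411.16 kJ/kg
Q = 148 kW = 148 kJ/s = 532800 kJ/h
ṁ = Q/Δh = 532800 / 411.16 = 1295.8 kg/h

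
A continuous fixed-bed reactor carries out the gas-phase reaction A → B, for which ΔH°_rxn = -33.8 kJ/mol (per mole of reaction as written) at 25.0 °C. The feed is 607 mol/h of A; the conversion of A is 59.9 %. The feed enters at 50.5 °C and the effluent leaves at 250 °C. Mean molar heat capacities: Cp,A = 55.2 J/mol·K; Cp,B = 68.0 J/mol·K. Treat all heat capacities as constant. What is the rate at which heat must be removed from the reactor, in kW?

Q_out = 1.27 kW

Extent of reaction ξ = 0.599 × 607 = 363.59 mol/h
Reaction term: ξ·ΔH°_rxn = 363.59 × -33.8 = -12289 kJ/h
Sensible, feed 50.5→25 °C: -854.41 kJ/h
Outlet flows (mol/h): A 243.41, B 363.59
Sensible, products 25→250 °C: 8586.1 kJ/h
Q = ΔH = -4557.8 kJ/h = -1.266 kW
Heat removed = 1.266 kW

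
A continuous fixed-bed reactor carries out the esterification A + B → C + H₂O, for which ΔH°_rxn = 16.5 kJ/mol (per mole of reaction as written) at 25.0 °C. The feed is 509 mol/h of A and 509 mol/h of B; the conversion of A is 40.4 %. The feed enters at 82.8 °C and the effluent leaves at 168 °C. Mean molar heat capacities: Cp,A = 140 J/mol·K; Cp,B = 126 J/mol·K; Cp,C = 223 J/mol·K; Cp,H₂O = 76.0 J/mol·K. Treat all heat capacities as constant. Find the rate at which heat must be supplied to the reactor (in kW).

Q_in = 4.42 kW

Extent of reaction ξ = 0.404 × 509 = 205.64 mol/h
Reaction term: ξ·ΔH°_rxn = 205.64 × 16.5 = 3393 kJ/h
Sensible, feed 82.8→25 °C: -7825.8 kJ/h
Outlet flows (mol/h): A 303.36, B 303.36, C 205.64, H₂O 205.64
Sensible, products 25→168 °C: 20332 kJ/h
Q = ΔH = 15899 kJ/h = 4.4164 kW
Heat supplied = 4.4164 kW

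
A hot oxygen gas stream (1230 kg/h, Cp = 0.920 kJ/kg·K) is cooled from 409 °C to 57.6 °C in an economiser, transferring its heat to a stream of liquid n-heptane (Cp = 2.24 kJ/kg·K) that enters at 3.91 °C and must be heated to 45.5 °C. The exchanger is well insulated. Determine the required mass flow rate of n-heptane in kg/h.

ṁ_c = 4270 kg/h

Heat released by hot stream: Q = 1230 × 0.920 × (409 − 57.6) = 397640 kJ/h
Energy balance on cold side (adiabatic exchanger): Q = ṁ_c·Cp_c·(T_c,out − T_c,in)
ṁ_c = 397640 / [2.24 × (45.5 − 3.91)] = 4268.3 kg/h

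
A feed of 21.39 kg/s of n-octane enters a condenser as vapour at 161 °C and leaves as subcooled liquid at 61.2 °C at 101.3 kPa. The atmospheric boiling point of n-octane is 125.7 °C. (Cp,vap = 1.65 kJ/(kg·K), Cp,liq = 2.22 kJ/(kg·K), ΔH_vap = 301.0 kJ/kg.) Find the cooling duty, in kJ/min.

vapour 161→125.7 °C: -58.245 kJ/kg
condensation at 125.7 °C: -301 kJ/kg
liquid 125.7→61.2 °C: -143.19 kJ/kg
Δh = -58.245 + -301 + -143.19 = -502.44 kJ/kg
Q = ṁ·Δh = 21.39 kg/s × -502.44 kJ/kg = -10747 kJ/s
|Q| = 10747 kW = 644830 kJ/min

Q_c = 645000 kJ/min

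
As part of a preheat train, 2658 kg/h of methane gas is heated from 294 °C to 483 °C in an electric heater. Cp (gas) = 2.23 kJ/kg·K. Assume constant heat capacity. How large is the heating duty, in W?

Q = 311000 W

Q = ṁ·Cp·ΔT = 2658 × 2.23 × (483 − 294) = 1.1203e+06 kJ/h
Converting: 1.1203e+06 / 3600 s = 311.19 kW
Heating duty = 311190 W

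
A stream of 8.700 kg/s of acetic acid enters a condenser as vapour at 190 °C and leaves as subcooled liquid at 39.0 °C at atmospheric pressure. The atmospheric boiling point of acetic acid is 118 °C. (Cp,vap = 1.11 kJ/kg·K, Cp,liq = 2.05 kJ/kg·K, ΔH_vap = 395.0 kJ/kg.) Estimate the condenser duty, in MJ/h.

vapour 190→118 °C: -79.92 kJ/kg
condensation at 118 °C: -395 kJ/kg
liquid 118→39.0 °C: -161.95 kJ/kg
Δh = -79.92 + -395 + -161.95 = -636.87 kJ/kg
Q = ṁ·Δh = 8.700 kg/s × -636.87 kJ/kg = -5540.8 kJ/s
|Q| = 5540.8 kW = 19947 MJ/h

Q_c = 19900 MJ/h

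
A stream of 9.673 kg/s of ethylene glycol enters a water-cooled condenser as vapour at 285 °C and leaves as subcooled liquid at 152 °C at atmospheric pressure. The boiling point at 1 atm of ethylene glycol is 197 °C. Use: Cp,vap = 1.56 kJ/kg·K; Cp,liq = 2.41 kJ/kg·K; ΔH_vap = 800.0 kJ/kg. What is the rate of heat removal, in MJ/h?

vapour 285→197 °C: -137.28 kJ/kg
condensation at 197 °C: -800 kJ/kg
liquid 197→152 °C: -108.45 kJ/kg
Δh = -137.28 + -800 + -108.45 = -1045.7 kJ/kg
Q = ṁ·Δh = 9.673 kg/s × -1045.7 kJ/kg = -10115 kJ/s
|Q| = 10115 kW = 36415 MJ/h

Q_c = 36400 MJ/h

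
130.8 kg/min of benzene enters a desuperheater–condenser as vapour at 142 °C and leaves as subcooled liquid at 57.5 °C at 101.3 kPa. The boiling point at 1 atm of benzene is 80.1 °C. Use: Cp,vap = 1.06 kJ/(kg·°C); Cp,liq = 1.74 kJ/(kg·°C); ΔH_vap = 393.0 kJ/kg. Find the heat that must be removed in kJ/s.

vapour 142→80.1 °C: -65.614 kJ/kg
condensation at 80.1 °C: -393 kJ/kg
liquid 80.1→57.5 °C: -39.324 kJ/kg
Δh = -65.614 + -393 + -39.324 = -497.94 kJ/kg
Q = ṁ·Δh = 130.8 kg/min × -497.94 kJ/kg = -65130 kJ/min
|Q| = 1085.5 kW

Q_c = 1090 kJ/s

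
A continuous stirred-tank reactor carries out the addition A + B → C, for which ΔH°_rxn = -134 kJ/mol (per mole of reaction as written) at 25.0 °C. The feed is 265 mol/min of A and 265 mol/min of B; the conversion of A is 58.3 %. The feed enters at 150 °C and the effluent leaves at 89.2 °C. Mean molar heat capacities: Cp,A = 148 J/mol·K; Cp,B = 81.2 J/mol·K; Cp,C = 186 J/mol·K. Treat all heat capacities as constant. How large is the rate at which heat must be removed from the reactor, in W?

Extent of reaction ξ = 0.583 × 265 = 154.49 mol/min
Reaction term: ξ·ΔH°_rxn = 154.49 × -134 = -20702 kJ/min
Sensible, feed 150→25 °C: -7592.2 kJ/min
Outlet flows (mol/min): A 110.51, B 110.51, C 154.49
Sensible, products 25→89.2 °C: 3470.9 kJ/min
Q = ΔH = -24824 kJ/min = -413.73 kW
Heat removed = 413730 W

Q_out = 414000 W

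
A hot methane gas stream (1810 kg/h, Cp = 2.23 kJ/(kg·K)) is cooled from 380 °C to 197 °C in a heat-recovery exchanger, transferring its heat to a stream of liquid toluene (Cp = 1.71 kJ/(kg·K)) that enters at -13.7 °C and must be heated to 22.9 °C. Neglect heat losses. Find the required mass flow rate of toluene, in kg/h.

ṁ_c = 11800 kg/h

Heat released by hot stream: Q = 1810 × 2.23 × (380 − 197) = 738640 kJ/h
Energy balance on cold side (adiabatic exchanger): Q = ṁ_c·Cp_c·(T_c,out − T_c,in)
ṁ_c = 738640 / [1.71 × (22.9 − -13.7)] = 11802 kg/h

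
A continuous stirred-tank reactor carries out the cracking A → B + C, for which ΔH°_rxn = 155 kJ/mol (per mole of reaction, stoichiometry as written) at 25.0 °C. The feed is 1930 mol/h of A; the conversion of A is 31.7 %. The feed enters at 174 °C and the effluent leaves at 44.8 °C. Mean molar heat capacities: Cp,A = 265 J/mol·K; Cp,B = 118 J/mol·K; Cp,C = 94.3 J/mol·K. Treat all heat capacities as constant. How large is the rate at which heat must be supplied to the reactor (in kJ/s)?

Extent of reaction ξ = 0.317 × 1930 = 611.81 mol/h
Reaction term: ξ·ΔH°_rxn = 611.81 × 155 = 94831 kJ/h
Sensible, feed 174→25 °C: -76206 kJ/h
Outlet flows (mol/h): A 1318.2, B 611.81, C 611.81
Sensible, products 25→44.8 °C: 9488.3 kJ/h
Q = ΔH = 28113 kJ/h = 7.8091 kW
Heat supplied = 7.8091 kJ/s

Q_in = 7.81 kJ/s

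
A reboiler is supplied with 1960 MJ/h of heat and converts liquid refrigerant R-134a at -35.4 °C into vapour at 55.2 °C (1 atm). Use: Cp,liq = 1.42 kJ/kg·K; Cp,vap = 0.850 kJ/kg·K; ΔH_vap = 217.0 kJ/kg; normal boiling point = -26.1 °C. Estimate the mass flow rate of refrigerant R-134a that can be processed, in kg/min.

Δh = 1.42×(-26.1−-35.4) + 217.0 + 0.850×(55.2−-26.1) = 299.31 kJ/kg
Q = 1960 MJ/h = 544.44 kJ/s = 32667 kJ/min
ṁ = Q/Δh = 32667 / 299.31 = 109.14 kg/min

ṁ = 109 kg/min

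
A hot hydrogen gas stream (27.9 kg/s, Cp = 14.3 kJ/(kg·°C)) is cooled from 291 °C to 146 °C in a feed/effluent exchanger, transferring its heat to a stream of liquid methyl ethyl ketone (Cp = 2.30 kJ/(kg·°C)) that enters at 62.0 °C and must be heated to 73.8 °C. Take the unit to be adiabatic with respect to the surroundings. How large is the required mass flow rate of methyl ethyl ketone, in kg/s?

ṁ_c = 2130 kg/s

Heat released by hot stream: Q = 27.9 × 14.3 × (291 − 146) = 57851 kJ/s
Energy balance on cold side (adiabatic exchanger): Q = ṁ_c·Cp_c·(T_c,out − T_c,in)
ṁ_c = 57851 / [2.30 × (73.8 − 62.0)] = 2131.6 kg/s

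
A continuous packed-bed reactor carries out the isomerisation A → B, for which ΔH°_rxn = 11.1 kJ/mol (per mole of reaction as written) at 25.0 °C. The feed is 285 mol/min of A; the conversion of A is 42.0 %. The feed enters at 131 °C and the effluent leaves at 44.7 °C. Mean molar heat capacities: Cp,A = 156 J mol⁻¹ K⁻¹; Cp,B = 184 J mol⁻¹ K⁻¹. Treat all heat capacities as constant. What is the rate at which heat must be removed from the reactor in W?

Extent of reaction ξ = 0.420 × 285 = 119.7 mol/min
Reaction term: ξ·ΔH°_rxn = 119.7 × 11.1 = 1328.7 kJ/min
Sensible, feed 131→25 °C: -4712.8 kJ/min
Outlet flows (mol/min): A 165.3, B 119.7
Sensible, products 25→44.7 °C: 941.89 kJ/min
Q = ΔH = -2442.2 kJ/min = -40.703 kW
Heat removed = 40703 W

Q_out = 40700 W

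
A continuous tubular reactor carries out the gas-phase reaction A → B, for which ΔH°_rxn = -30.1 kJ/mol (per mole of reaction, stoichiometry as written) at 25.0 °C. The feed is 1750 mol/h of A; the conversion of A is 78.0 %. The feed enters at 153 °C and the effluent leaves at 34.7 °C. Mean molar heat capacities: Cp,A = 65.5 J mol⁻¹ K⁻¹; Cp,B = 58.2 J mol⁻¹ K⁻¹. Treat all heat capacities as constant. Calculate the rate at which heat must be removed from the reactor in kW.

Extent of reaction ξ = 0.780 × 1750 = 1365 mol/h
Reaction term: ξ·ΔH°_rxn = 1365 × -30.1 = -41086 kJ/h
Sensible, feed 153→25 °C: -14672 kJ/h
Outlet flows (mol/h): A 385, B 1365
Sensible, products 25→34.7 °C: 1015.2 kJ/h
Q = ΔH = -54743 kJ/h = -15.206 kW
Heat removed = 15.206 kW

Q_out = 15.2 kW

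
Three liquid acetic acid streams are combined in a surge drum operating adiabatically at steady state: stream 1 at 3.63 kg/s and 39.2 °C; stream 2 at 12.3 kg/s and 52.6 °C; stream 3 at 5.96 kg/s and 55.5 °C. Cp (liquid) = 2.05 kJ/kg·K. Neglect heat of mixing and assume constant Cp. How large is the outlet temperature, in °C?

Energy balance with Q = 0: Σ ṁᵢCp,ᵢ(T_out − Tᵢ) = 0
T_out = Σ ṁᵢCp,ᵢTᵢ / Σ ṁᵢCp,ᵢ
      = 2296.1 / 44.874 = 51.167 °C

T_out = 51.2 °C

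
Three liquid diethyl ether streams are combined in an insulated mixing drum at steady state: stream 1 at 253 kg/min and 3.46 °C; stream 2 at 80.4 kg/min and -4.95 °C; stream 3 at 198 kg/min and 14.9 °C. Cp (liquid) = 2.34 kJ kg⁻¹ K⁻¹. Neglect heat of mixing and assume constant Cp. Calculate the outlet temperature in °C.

T_out = 6.45 °C

Adiabatic, steady state ⇒ Σ ṁᵢCp,ᵢ(T_out − Tᵢ) = 0
Σ ṁᵢCp,ᵢTᵢ = 253×2.34×3.46 + 80.4×2.34×-4.95 + 198×2.34×14.9 = 8020.6
Σ ṁᵢCp,ᵢ = 253×2.34 + 80.4×2.34 + 198×2.34 = 1243.5
T_out = 8020.6 / 1243.5 = 6.4501 °C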